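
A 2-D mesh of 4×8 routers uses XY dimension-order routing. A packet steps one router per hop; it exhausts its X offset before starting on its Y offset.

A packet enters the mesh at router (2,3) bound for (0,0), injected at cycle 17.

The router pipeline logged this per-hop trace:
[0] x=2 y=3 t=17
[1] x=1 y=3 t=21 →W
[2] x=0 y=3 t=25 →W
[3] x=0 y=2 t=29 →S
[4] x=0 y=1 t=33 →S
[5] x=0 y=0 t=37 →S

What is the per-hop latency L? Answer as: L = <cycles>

L = 4

cyc[1] − cyc[0] = 21 − 17 = 4.
One hop costs L cycles, so L = 4.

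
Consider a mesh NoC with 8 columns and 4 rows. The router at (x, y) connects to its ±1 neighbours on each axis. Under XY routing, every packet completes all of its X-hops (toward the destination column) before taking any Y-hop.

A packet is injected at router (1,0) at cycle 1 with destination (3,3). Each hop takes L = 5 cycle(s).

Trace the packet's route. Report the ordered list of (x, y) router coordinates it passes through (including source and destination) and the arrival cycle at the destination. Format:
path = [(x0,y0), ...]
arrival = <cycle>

path = [(1,0), (2,0), (3,0), (3,1), (3,2), (3,3)]
arrival = 26

hop 0: (1,0) @ cyc 1
hop 1: (2,0) @ cyc 6  [E]
hop 2: (3,0) @ cyc 11  [E]
hop 3: (3,1) @ cyc 16  [N]
hop 4: (3,2) @ cyc 21  [N]
hop 5: (3,3) @ cyc 26  [N]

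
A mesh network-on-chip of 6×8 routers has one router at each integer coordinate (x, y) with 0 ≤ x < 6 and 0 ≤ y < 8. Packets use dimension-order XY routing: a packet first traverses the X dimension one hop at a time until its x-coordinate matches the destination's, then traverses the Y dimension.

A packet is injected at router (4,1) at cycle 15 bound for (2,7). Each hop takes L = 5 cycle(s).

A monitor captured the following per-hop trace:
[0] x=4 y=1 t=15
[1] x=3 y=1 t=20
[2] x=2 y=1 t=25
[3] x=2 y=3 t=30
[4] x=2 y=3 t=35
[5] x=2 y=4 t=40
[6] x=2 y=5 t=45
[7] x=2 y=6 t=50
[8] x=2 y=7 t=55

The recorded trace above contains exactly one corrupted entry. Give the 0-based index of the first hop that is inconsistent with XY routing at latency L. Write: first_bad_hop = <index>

check 1→ d=(-1,0) cyc+5: ok
check 2→ d=(-1,0) cyc+5: ok
check 3→ d=(0,2) cyc+5: BAD: non-unit step

first_bad_hop = 3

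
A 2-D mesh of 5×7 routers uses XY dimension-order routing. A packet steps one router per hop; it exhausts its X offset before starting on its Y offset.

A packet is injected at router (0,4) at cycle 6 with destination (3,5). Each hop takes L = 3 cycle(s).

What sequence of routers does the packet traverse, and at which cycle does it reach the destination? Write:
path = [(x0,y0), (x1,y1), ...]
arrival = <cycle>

path = [(0,4), (1,4), (2,4), (3,4), (3,5)]
arrival = 18

[0] x=0 y=4 t=6
[1] x=1 y=4 t=9 →E
[2] x=2 y=4 t=12 →E
[3] x=3 y=4 t=15 →E
[4] x=3 y=5 t=18 →N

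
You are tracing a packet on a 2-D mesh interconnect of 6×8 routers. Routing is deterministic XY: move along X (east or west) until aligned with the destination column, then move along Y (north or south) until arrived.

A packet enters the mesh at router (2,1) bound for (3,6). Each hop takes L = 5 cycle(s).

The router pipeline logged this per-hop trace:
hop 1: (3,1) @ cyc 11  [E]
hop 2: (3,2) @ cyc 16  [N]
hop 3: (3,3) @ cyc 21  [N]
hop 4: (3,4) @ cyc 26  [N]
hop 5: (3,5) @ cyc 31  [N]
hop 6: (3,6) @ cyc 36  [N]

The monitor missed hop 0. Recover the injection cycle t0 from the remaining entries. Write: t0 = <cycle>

The first recorded entry is hop 1 at cycle 11.
Subtract one hop: t0 = 11 − 5 = 6.

t0 = 6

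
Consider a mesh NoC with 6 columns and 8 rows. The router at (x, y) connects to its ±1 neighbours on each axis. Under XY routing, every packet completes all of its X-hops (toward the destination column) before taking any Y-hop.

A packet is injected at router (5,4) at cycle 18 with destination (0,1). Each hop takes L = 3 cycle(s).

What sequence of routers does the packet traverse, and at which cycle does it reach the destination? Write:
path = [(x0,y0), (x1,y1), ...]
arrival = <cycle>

#0 — 5,4 | c18
#1 — 4,4 | c21 | W
#2 — 3,4 | c24 | W
#3 — 2,4 | c27 | W
#4 — 1,4 | c30 | W
#5 — 0,4 | c33 | W
#6 — 0,3 | c36 | S
#7 — 0,2 | c39 | S
#8 — 0,1 | c42 | S

path = [(5,4), (4,4), (3,4), (2,4), (1,4), (0,4), (0,3), (0,2), (0,1)]
arrival = 42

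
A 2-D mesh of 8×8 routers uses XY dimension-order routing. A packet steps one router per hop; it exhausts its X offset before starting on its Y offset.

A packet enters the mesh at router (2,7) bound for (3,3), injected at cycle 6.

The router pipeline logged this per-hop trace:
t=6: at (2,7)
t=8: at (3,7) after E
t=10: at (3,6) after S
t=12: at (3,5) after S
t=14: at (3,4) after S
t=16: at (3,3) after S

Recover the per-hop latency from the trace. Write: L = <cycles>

From hop 0 (6) to hop 1 (8): +2 cycles.
Each hop adds L, hence L = 2.

L = 2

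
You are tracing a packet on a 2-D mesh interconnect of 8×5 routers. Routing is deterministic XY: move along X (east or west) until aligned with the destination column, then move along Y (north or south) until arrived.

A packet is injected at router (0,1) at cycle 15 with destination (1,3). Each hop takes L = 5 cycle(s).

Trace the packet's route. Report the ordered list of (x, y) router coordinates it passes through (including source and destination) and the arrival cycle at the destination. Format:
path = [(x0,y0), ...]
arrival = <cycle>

path = [(0,1), (1,1), (1,2), (1,3)]
arrival = 30

  0. router=(0,1) cycle=15 (inject)
  1. router=(1,1) cycle=20 dir=E
  2. router=(1,2) cycle=25 dir=N
  3. router=(1,3) cycle=30 dir=N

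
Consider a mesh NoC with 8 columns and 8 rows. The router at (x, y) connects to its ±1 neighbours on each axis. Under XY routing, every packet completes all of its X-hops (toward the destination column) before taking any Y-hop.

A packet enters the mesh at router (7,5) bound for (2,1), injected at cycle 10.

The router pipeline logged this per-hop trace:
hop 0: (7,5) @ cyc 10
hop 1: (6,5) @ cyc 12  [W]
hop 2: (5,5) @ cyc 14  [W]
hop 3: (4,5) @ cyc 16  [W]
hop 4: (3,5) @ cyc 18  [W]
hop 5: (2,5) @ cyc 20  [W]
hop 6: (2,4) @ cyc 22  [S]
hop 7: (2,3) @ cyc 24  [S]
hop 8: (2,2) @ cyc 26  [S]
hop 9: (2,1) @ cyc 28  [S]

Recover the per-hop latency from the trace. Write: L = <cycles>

cyc[1] − cyc[0] = 12 − 10 = 2.
That increment is L by definition: L = 2.

L = 2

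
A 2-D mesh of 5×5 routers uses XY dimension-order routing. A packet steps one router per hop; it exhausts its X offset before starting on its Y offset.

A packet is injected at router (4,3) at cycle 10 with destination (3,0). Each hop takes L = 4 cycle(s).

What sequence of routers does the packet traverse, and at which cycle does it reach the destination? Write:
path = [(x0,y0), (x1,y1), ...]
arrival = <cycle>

path = [(4,3), (3,3), (3,2), (3,1), (3,0)]
arrival = 26

#0 — 4,3 | c10
#1 — 3,3 | c14 | W
#2 — 3,2 | c18 | S
#3 — 3,1 | c22 | S
#4 — 3,0 | c26 | S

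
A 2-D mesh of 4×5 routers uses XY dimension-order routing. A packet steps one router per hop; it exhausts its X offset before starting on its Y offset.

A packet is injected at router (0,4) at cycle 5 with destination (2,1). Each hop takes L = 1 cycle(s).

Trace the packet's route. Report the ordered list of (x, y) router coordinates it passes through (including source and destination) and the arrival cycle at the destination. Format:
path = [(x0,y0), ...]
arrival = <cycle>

#0 — 0,4 | c5
#1 — 1,4 | c6 | E
#2 — 2,4 | c7 | E
#3 — 2,3 | c8 | S
#4 — 2,2 | c9 | S
#5 — 2,1 | c10 | S

path = [(0,4), (1,4), (2,4), (2,3), (2,2), (2,1)]
arrival = 10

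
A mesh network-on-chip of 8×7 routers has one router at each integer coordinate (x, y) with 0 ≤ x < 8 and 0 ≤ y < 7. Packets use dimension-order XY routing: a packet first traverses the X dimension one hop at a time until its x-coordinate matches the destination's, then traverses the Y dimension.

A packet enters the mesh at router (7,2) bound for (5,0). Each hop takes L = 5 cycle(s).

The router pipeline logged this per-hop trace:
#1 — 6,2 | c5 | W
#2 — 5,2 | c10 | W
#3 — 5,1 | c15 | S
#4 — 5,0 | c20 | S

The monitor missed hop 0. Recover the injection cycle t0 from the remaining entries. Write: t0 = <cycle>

t0 = 0

Hop 1 reached at cycle 5; hop k is at t0 + k·L.
Subtract one hop: t0 = 5 − 5 = 0.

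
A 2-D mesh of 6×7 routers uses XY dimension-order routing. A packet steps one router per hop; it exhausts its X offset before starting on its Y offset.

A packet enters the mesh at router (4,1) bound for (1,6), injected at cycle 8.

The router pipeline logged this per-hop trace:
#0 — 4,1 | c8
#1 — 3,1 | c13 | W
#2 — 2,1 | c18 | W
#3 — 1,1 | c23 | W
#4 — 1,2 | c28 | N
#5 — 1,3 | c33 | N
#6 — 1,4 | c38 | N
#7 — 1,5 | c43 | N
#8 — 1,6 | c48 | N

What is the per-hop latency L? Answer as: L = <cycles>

From hop 0 (8) to hop 1 (13): +5 cycles.
One hop costs L cycles, so L = 5.

L = 5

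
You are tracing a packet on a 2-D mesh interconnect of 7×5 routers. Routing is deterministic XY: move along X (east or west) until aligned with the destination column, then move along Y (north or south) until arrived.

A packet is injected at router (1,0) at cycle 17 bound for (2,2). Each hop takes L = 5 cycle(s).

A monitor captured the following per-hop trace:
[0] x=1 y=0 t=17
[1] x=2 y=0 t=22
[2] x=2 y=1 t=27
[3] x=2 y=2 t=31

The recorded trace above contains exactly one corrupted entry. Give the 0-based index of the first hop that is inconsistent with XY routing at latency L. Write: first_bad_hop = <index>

first_bad_hop = 3

[1] (+1,+0) / 5c ⇒ ok
[2] (+0,+1) / 5c ⇒ ok
[3] (+0,+1) / 4c ⇒ BAD: Δcyc=4≠L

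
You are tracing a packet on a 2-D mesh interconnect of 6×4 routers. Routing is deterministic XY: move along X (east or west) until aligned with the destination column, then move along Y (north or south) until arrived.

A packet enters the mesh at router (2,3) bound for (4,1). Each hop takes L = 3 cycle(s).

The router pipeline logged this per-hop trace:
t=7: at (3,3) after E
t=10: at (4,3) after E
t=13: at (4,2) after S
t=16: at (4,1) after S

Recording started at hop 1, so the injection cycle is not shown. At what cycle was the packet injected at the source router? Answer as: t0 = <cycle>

t0 = 4

The first recorded entry is hop 1 at cycle 7.
Therefore t0 = 7 − L = 4.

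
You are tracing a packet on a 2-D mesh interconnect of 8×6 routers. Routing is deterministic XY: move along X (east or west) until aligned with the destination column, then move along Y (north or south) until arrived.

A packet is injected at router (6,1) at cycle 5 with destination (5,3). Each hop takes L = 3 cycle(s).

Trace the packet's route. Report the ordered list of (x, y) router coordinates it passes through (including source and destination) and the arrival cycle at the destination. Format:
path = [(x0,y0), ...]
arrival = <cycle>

path = [(6,1), (5,1), (5,2), (5,3)]
arrival = 14

hop 0: (6,1) @ cyc 5
hop 1: (5,1) @ cyc 8  [W]
hop 2: (5,2) @ cyc 11  [N]
hop 3: (5,3) @ cyc 14  [N]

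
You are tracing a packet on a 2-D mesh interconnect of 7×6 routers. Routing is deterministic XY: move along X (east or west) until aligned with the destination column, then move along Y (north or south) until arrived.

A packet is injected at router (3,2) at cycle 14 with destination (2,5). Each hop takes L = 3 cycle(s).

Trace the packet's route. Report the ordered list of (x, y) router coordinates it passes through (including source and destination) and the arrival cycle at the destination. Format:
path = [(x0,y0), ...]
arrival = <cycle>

src (3,2)  cyc=14
W→(2,2)  cyc=17
N→(2,3)  cyc=20
N→(2,4)  cyc=23
N→(2,5)  cyc=26

path = [(3,2), (2,2), (2,3), (2,4), (2,5)]
arrival = 26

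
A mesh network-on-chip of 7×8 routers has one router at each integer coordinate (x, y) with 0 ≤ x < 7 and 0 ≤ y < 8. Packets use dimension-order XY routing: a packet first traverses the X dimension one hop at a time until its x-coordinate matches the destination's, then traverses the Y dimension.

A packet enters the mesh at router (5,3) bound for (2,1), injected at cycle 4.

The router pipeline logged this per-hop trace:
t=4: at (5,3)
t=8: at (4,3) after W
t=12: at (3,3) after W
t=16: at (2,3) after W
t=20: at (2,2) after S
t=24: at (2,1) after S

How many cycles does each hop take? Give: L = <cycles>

L = 4

Δcyc across hop 0→1: 8 − 4 = 4.
One hop costs L cycles, so L = 4.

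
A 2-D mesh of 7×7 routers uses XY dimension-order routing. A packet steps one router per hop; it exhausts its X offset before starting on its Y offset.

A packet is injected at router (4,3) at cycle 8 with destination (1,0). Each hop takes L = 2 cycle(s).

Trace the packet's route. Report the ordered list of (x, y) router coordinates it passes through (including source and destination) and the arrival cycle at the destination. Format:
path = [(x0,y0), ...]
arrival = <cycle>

t=8: at (4,3)
t=10: at (3,3) after W
t=12: at (2,3) after W
t=14: at (1,3) after W
t=16: at (1,2) after S
t=18: at (1,1) after S
t=20: at (1,0) after S

path = [(4,3), (3,3), (2,3), (1,3), (1,2), (1,1), (1,0)]
arrival = 20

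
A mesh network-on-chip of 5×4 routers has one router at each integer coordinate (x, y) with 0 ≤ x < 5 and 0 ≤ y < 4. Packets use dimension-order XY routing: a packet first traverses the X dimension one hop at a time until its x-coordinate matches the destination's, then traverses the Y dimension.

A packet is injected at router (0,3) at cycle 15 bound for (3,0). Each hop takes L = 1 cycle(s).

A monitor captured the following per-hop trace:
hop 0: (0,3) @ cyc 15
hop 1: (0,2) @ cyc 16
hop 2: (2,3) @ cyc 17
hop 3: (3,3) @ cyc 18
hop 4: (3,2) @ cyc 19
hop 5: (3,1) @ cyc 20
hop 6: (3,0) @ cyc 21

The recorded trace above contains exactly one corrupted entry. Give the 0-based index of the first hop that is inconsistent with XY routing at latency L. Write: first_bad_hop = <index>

first_bad_hop = 1

hop 1: step (+0,-1), +1 cyc — BAD: Y-move but x=0≠3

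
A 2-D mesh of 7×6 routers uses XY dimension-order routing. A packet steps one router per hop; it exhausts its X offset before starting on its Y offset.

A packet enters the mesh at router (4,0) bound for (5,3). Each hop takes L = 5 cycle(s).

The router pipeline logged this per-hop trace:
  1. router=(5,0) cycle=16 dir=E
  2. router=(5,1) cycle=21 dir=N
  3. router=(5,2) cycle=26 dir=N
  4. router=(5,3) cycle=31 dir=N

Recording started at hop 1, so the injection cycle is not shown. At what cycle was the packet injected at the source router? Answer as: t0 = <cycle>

t0 = 11

Hop 1 reached at cycle 16; hop k is at t0 + k·L.
Subtract one hop: t0 = 16 − 5 = 11.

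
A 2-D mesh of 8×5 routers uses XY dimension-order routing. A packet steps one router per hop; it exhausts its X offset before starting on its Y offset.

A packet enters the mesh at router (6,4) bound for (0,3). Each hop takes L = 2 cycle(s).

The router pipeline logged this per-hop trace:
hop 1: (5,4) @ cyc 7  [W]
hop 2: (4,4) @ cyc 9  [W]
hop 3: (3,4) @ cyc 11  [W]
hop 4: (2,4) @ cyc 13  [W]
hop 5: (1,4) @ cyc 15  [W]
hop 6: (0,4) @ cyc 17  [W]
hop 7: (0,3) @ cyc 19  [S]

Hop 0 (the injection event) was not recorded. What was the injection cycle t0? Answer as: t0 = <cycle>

t0 = 5

Hop 1 reached at cycle 7; hop k is at t0 + k·L.
Therefore t0 = 7 − L = 5.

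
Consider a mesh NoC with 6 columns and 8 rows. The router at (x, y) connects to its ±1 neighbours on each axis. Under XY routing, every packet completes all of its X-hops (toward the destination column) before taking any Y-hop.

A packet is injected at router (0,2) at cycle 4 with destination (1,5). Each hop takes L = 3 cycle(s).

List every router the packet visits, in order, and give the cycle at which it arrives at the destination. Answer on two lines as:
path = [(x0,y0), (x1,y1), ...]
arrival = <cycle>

src (0,2)  cyc=4
E→(1,2)  cyc=7
N→(1,3)  cyc=10
N→(1,4)  cyc=13
N→(1,5)  cyc=16

path = [(0,2), (1,2), (1,3), (1,4), (1,5)]
arrival = 16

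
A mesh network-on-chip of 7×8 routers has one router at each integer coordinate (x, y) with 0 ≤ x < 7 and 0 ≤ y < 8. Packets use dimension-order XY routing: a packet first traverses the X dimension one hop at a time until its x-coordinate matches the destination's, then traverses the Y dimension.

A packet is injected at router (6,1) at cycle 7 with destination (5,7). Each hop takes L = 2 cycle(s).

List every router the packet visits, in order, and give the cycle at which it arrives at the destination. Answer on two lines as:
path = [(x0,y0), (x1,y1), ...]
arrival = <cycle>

t=7: at (6,1)
t=9: at (5,1) after W
t=11: at (5,2) after N
t=13: at (5,3) after N
t=15: at (5,4) after N
t=17: at (5,5) after N
t=19: at (5,6) after N
t=21: at (5,7) after N

path = [(6,1), (5,1), (5,2), (5,3), (5,4), (5,5), (5,6), (5,7)]
arrival = 21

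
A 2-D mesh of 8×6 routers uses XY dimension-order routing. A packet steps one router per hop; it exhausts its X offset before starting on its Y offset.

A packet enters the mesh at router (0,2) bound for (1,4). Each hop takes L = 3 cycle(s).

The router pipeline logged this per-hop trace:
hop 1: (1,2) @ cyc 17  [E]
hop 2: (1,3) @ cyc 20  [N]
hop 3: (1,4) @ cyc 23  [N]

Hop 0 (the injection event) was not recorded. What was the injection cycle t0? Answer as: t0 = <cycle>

t0 = 14

The first recorded entry is hop 1 at cycle 17.
Subtract one hop: t0 = 17 − 3 = 14.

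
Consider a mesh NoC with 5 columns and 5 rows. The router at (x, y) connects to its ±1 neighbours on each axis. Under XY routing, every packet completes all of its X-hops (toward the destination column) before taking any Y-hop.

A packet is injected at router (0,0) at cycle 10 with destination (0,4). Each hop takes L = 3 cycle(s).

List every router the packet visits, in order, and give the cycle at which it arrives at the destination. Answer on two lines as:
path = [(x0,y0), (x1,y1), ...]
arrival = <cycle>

path = [(0,0), (0,1), (0,2), (0,3), (0,4)]
arrival = 22

[0] x=0 y=0 t=10
[1] x=0 y=1 t=13 →N
[2] x=0 y=2 t=16 →N
[3] x=0 y=3 t=19 →N
[4] x=0 y=4 t=22 →N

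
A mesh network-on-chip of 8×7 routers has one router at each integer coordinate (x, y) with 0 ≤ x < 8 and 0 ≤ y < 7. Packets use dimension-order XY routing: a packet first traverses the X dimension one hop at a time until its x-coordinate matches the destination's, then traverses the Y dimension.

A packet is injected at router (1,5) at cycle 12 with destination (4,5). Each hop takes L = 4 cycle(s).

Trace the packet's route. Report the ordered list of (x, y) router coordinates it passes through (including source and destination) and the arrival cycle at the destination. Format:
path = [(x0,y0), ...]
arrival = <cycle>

#0 — 1,5 | c12
#1 — 2,5 | c16 | E
#2 — 3,5 | c20 | E
#3 — 4,5 | c24 | E

path = [(1,5), (2,5), (3,5), (4,5)]
arrival = 24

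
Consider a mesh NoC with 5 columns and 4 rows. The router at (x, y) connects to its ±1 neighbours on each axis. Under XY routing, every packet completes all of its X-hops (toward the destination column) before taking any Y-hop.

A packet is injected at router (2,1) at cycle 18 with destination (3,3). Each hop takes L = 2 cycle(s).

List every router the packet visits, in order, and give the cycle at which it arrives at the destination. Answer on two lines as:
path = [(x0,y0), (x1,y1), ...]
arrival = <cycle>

src (2,1)  cyc=18
E→(3,1)  cyc=20
N→(3,2)  cyc=22
N→(3,3)  cyc=24

path = [(2,1), (3,1), (3,2), (3,3)]
arrival = 24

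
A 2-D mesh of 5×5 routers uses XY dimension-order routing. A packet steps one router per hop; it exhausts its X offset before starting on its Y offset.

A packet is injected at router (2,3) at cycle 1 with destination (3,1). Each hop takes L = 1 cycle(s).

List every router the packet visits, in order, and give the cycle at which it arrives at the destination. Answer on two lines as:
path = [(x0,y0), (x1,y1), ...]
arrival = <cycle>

src (2,3)  cyc=1
E→(3,3)  cyc=2
S→(3,2)  cyc=3
S→(3,1)  cyc=4

path = [(2,3), (3,3), (3,2), (3,1)]
arrival = 4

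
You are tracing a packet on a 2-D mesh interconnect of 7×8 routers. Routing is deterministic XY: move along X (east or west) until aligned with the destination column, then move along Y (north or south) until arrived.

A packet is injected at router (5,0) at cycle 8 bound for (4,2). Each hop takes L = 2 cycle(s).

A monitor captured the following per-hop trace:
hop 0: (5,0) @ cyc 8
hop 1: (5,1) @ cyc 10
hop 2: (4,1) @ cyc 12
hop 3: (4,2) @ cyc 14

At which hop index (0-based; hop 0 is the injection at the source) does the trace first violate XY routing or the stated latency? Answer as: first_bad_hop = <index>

first_bad_hop = 1

[1] (+0,+1) / 2c ⇒ BAD: Y-move but x=5≠4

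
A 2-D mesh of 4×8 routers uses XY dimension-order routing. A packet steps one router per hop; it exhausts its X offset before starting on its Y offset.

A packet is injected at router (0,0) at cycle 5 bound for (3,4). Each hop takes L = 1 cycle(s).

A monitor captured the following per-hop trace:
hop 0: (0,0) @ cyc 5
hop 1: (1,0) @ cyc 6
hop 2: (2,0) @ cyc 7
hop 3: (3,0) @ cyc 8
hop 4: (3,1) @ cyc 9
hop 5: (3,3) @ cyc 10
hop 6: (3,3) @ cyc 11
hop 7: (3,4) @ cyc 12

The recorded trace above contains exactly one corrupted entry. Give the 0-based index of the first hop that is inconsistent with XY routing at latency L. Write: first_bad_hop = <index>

hop 1: step (+1,+0), +1 cyc — ok
hop 2: step (+1,+0), +1 cyc — ok
hop 3: step (+1,+0), +1 cyc — ok
hop 4: step (+0,+1), +1 cyc — ok
hop 5: step (+0,+2), +1 cyc — BAD: non-unit step

first_bad_hop = 5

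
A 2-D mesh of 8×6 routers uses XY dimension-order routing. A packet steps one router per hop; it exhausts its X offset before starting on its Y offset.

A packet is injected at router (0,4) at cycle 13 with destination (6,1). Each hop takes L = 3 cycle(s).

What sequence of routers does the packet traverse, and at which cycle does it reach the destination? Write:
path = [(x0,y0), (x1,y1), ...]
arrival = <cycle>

hop 0: (0,4) @ cyc 13
hop 1: (1,4) @ cyc 16  [E]
hop 2: (2,4) @ cyc 19  [E]
hop 3: (3,4) @ cyc 22  [E]
hop 4: (4,4) @ cyc 25  [E]
hop 5: (5,4) @ cyc 28  [E]
hop 6: (6,4) @ cyc 31  [E]
hop 7: (6,3) @ cyc 34  [S]
hop 8: (6,2) @ cyc 37  [S]
hop 9: (6,1) @ cyc 40  [S]

path = [(0,4), (1,4), (2,4), (3,4), (4,4), (5,4), (6,4), (6,3), (6,2), (6,1)]
arrival = 40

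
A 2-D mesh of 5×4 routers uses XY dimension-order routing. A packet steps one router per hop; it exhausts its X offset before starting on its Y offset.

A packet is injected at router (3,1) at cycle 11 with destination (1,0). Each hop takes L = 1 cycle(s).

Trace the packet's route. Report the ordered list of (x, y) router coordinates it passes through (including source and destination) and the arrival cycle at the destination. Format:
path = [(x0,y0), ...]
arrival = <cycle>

path = [(3,1), (2,1), (1,1), (1,0)]
arrival = 14

hop 0: (3,1) @ cyc 11
hop 1: (2,1) @ cyc 12  [W]
hop 2: (1,1) @ cyc 13  [W]
hop 3: (1,0) @ cyc 14  [S]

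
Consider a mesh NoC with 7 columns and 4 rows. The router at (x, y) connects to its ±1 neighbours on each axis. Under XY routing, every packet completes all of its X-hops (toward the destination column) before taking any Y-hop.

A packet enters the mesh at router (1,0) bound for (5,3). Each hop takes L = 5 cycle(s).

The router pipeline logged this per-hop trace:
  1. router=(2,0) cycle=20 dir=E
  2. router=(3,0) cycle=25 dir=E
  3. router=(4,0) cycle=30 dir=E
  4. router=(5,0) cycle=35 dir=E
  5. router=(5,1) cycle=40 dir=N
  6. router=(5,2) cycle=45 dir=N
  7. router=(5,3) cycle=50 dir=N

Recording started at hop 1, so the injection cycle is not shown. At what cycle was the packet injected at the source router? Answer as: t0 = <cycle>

At hop 1 the cycle is 20; in general cyc_k = t0 + kL.
t0 = cyc[1] − L = 20 − 5 = 15.

t0 = 15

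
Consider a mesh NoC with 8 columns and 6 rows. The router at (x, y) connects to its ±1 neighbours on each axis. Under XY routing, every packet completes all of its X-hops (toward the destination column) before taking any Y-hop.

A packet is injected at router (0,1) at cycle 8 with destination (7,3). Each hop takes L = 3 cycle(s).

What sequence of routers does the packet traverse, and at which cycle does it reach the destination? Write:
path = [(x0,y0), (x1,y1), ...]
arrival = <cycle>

path = [(0,1), (1,1), (2,1), (3,1), (4,1), (5,1), (6,1), (7,1), (7,2), (7,3)]
arrival = 35

src (0,1)  cyc=8
E→(1,1)  cyc=11
E→(2,1)  cyc=14
E→(3,1)  cyc=17
E→(4,1)  cyc=20
E→(5,1)  cyc=23
E→(6,1)  cyc=26
E→(7,1)  cyc=29
N→(7,2)  cyc=32
N→(7,3)  cyc=35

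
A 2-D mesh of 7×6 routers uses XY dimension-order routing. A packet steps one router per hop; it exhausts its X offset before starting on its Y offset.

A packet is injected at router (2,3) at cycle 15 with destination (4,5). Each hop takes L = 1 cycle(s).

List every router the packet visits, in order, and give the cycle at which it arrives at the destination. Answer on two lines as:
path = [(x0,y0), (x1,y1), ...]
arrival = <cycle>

path = [(2,3), (3,3), (4,3), (4,4), (4,5)]
arrival = 19

src (2,3)  cyc=15
E→(3,3)  cyc=16
E→(4,3)  cyc=17
N→(4,4)  cyc=18
N→(4,5)  cyc=19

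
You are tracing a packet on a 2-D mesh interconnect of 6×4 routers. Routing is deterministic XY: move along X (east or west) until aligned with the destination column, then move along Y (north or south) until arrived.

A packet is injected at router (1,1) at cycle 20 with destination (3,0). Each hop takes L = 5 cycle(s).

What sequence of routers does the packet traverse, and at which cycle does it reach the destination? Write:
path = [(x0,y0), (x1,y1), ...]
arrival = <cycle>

path = [(1,1), (2,1), (3,1), (3,0)]
arrival = 35

hop 0: (1,1) @ cyc 20
hop 1: (2,1) @ cyc 25  [E]
hop 2: (3,1) @ cyc 30  [E]
hop 3: (3,0) @ cyc 35  [S]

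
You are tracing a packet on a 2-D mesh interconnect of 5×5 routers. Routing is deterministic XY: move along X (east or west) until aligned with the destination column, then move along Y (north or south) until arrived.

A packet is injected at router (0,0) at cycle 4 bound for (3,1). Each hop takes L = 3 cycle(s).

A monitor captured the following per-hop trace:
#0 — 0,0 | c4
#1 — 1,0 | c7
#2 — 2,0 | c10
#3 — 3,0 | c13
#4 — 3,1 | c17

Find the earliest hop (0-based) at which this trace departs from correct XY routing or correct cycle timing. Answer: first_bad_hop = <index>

[1] (+1,+0) / 3c ⇒ ok
[2] (+1,+0) / 3c ⇒ ok
[3] (+1,+0) / 3c ⇒ ok
[4] (+0,+1) / 4c ⇒ BAD: Δcyc=4≠L

first_bad_hop = 4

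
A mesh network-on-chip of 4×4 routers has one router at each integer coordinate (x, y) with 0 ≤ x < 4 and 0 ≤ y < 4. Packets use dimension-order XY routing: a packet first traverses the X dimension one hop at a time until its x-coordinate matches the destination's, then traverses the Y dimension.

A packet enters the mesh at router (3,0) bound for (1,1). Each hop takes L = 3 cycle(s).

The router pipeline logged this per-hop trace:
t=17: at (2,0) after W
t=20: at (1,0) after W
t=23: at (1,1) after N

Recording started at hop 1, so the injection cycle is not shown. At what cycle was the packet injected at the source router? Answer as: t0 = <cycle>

t0 = 14

At hop 1 the cycle is 17; in general cyc_k = t0 + kL.
t0 = cyc[1] − L = 17 − 3 = 14.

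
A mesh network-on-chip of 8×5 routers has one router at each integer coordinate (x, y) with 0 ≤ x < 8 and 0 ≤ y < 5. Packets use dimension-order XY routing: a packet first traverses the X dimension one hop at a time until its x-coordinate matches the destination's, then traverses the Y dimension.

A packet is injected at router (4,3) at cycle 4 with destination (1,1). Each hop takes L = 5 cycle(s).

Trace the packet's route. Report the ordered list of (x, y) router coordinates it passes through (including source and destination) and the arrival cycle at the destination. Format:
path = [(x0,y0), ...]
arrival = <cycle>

path = [(4,3), (3,3), (2,3), (1,3), (1,2), (1,1)]
arrival = 29

hop 0: (4,3) @ cyc 4
hop 1: (3,3) @ cyc 9  [W]
hop 2: (2,3) @ cyc 14  [W]
hop 3: (1,3) @ cyc 19  [W]
hop 4: (1,2) @ cyc 24  [S]
hop 5: (1,1) @ cyc 29  [S]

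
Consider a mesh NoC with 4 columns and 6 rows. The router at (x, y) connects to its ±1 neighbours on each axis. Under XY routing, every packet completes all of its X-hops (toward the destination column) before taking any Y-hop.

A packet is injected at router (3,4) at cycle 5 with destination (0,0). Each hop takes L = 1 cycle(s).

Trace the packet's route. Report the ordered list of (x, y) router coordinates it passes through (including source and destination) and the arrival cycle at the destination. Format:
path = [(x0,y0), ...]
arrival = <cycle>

#0 — 3,4 | c5
#1 — 2,4 | c6 | W
#2 — 1,4 | c7 | W
#3 — 0,4 | c8 | W
#4 — 0,3 | c9 | S
#5 — 0,2 | c10 | S
#6 — 0,1 | c11 | S
#7 — 0,0 | c12 | S

path = [(3,4), (2,4), (1,4), (0,4), (0,3), (0,2), (0,1), (0,0)]
arrival = 12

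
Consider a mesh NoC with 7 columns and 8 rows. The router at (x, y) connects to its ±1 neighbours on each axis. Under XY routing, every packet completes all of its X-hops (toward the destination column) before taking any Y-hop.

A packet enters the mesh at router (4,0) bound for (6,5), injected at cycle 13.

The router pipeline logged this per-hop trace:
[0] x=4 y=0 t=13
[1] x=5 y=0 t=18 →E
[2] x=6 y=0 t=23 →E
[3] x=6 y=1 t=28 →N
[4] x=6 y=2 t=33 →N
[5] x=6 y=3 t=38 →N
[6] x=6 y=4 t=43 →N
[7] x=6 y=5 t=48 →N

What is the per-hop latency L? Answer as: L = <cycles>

cyc[1] − cyc[0] = 18 − 13 = 5.
Each hop adds L, hence L = 5.

L = 5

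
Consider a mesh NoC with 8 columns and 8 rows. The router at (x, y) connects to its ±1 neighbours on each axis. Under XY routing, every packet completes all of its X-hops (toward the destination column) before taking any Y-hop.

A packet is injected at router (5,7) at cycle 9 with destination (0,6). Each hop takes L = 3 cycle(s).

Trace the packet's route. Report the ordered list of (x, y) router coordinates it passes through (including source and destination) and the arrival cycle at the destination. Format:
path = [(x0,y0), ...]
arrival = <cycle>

path = [(5,7), (4,7), (3,7), (2,7), (1,7), (0,7), (0,6)]
arrival = 27

hop 0: (5,7) @ cyc 9
hop 1: (4,7) @ cyc 12  [W]
hop 2: (3,7) @ cyc 15  [W]
hop 3: (2,7) @ cyc 18  [W]
hop 4: (1,7) @ cyc 21  [W]
hop 5: (0,7) @ cyc 24  [W]
hop 6: (0,6) @ cyc 27  [S]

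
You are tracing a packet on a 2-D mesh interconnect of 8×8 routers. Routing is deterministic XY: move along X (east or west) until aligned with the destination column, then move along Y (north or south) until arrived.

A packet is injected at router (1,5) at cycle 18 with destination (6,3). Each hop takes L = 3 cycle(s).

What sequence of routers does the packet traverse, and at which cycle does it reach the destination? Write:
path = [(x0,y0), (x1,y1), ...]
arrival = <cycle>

path = [(1,5), (2,5), (3,5), (4,5), (5,5), (6,5), (6,4), (6,3)]
arrival = 39

t=18: at (1,5)
t=21: at (2,5) after E
t=24: at (3,5) after E
t=27: at (4,5) after E
t=30: at (5,5) after E
t=33: at (6,5) after E
t=36: at (6,4) after S
t=39: at (6,3) after S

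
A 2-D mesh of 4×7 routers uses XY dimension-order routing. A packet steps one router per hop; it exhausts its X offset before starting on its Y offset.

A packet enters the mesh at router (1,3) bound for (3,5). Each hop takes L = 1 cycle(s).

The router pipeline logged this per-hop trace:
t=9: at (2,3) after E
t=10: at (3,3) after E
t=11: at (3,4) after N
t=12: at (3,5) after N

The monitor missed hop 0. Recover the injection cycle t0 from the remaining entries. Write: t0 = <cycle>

At hop 1 the cycle is 9; in general cyc_k = t0 + kL.
Therefore t0 = 9 − L = 8.

t0 = 8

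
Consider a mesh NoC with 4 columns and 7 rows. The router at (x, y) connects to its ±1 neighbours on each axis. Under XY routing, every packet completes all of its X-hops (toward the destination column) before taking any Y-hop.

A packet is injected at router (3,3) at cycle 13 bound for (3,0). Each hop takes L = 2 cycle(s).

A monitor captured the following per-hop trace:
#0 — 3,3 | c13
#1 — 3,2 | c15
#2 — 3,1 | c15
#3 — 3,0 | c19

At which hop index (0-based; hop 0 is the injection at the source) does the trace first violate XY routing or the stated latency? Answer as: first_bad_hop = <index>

  1: Δx=+0 Δy=-1 Δt=2 [ok]
  2: Δx=+0 Δy=-1 Δt=0 [BAD: Δcyc=0≠L]

first_bad_hop = 2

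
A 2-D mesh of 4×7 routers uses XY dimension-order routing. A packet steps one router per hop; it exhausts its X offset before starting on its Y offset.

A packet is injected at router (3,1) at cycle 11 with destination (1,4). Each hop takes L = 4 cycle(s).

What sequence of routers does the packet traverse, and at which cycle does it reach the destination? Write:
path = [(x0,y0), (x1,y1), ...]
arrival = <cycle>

  0. router=(3,1) cycle=11 (inject)
  1. router=(2,1) cycle=15 dir=W
  2. router=(1,1) cycle=19 dir=W
  3. router=(1,2) cycle=23 dir=N
  4. router=(1,3) cycle=27 dir=N
  5. router=(1,4) cycle=31 dir=N

path = [(3,1), (2,1), (1,1), (1,2), (1,3), (1,4)]
arrival = 31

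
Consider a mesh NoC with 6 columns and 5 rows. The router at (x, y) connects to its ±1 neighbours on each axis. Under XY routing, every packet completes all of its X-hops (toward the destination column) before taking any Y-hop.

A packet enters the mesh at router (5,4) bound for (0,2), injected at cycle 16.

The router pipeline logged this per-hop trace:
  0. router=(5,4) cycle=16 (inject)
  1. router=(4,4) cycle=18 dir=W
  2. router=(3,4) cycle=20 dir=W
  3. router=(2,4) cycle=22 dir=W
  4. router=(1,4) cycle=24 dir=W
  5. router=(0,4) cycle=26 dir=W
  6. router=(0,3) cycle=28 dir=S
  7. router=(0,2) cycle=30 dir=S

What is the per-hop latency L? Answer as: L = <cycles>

From hop 0 (16) to hop 1 (18): +2 cycles.
Per-hop latency L = Δcyc = 2.

L = 2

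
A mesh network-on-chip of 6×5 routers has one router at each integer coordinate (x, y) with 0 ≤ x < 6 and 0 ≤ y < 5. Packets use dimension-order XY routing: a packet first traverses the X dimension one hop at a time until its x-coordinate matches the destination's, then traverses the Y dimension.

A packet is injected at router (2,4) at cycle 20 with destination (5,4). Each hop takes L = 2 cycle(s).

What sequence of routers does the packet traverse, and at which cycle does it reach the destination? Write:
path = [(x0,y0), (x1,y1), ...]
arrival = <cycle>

path = [(2,4), (3,4), (4,4), (5,4)]
arrival = 26

src (2,4)  cyc=20
E→(3,4)  cyc=22
E→(4,4)  cyc=24
E→(5,4)  cyc=26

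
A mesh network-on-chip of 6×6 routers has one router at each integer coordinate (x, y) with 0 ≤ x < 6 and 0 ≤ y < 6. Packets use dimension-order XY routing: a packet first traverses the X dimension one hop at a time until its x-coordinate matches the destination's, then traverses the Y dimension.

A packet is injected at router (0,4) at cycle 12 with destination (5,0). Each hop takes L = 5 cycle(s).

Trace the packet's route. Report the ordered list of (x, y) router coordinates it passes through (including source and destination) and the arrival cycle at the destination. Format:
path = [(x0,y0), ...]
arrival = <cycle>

hop 0: (0,4) @ cyc 12
hop 1: (1,4) @ cyc 17  [E]
hop 2: (2,4) @ cyc 22  [E]
hop 3: (3,4) @ cyc 27  [E]
hop 4: (4,4) @ cyc 32  [E]
hop 5: (5,4) @ cyc 37  [E]
hop 6: (5,3) @ cyc 42  [S]
hop 7: (5,2) @ cyc 47  [S]
hop 8: (5,1) @ cyc 52  [S]
hop 9: (5,0) @ cyc 57  [S]

path = [(0,4), (1,4), (2,4), (3,4), (4,4), (5,4), (5,3), (5,2), (5,1), (5,0)]
arrival = 57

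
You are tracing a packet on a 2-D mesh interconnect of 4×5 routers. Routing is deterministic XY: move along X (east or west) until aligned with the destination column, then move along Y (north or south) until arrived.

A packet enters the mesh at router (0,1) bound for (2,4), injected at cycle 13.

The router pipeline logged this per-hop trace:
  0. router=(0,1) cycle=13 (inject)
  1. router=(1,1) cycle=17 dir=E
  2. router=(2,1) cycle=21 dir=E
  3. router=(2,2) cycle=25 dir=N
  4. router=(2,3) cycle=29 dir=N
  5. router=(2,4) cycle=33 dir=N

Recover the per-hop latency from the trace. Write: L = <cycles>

L = 4

Δcyc across hop 0→1: 17 − 13 = 4.
One hop costs L cycles, so L = 4.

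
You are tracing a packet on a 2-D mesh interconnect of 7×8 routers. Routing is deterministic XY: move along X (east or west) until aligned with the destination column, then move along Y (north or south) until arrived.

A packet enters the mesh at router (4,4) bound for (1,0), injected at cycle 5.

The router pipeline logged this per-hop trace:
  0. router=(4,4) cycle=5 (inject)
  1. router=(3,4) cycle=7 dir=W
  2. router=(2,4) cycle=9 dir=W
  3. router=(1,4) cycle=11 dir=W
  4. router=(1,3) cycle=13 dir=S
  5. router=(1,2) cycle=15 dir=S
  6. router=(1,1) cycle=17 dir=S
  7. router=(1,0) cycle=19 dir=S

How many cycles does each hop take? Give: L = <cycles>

L = 2

From hop 0 (5) to hop 1 (7): +2 cycles.
Each hop adds L, hence L = 2.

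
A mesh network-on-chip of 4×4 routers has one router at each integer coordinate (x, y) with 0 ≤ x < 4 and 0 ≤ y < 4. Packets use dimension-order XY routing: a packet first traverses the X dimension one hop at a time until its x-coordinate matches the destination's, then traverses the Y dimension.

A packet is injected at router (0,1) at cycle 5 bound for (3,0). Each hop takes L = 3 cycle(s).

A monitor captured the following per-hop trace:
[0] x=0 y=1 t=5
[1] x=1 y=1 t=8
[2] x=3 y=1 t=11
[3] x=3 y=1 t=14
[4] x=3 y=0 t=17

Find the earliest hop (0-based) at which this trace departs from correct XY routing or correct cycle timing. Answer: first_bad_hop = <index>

hop 1: step (+1,+0), +3 cyc — ok
hop 2: step (+2,+0), +3 cyc — BAD: non-unit step

first_bad_hop = 2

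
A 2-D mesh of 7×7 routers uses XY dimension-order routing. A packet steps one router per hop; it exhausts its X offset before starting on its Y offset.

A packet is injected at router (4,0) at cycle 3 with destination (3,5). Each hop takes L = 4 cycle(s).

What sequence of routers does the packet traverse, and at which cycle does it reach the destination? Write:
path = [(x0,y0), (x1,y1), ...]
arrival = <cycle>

path = [(4,0), (3,0), (3,1), (3,2), (3,3), (3,4), (3,5)]
arrival = 27

t=3: at (4,0)
t=7: at (3,0) after W
t=11: at (3,1) after N
t=15: at (3,2) after N
t=19: at (3,3) after N
t=23: at (3,4) after N
t=27: at (3,5) after N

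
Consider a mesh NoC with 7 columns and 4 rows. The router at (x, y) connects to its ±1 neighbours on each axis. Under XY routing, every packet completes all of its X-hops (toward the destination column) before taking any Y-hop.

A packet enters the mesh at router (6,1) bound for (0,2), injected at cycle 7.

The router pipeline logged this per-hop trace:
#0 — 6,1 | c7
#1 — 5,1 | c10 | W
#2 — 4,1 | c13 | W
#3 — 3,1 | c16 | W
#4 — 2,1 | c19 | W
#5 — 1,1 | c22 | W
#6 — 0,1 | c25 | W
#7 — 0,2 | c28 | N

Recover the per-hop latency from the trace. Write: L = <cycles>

Between hops 0 and 1 the cycle counter advances 10 − 7 = 3.
That increment is L by definition: L = 3.

L = 3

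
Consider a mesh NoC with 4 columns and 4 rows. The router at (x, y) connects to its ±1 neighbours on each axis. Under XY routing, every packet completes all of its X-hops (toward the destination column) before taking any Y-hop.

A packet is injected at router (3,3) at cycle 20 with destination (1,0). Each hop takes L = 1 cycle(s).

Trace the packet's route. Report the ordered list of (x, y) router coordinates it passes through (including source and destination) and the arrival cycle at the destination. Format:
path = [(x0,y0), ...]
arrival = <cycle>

path = [(3,3), (2,3), (1,3), (1,2), (1,1), (1,0)]
arrival = 25

#0 — 3,3 | c20
#1 — 2,3 | c21 | W
#2 — 1,3 | c22 | W
#3 — 1,2 | c23 | S
#4 — 1,1 | c24 | S
#5 — 1,0 | c25 | S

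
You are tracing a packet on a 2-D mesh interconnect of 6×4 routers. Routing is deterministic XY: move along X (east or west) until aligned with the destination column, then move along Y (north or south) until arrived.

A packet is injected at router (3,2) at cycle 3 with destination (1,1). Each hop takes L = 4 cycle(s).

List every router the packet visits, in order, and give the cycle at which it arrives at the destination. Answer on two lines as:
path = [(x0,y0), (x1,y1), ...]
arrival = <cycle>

path = [(3,2), (2,2), (1,2), (1,1)]
arrival = 15

t=3: at (3,2)
t=7: at (2,2) after W
t=11: at (1,2) after W
t=15: at (1,1) after S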